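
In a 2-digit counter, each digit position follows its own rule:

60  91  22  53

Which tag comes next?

First digit — +3 each step, mod 10: 6, 9, 2, 5 → 8.
Second digit goes 0, 1, 2, 3 → 4 (+1 each step, mod 10).
So the next tag is 84.

84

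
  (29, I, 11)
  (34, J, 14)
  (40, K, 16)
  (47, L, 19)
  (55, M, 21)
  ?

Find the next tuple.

First value goes 29, 34, 40, 47, 55 → 64 (differences are 5, 6, 7, … (increasing by 1 each time)).
Letter: letters move forward 1 place in the alphabet, so I, J, K, L, M → N.
Third value: alternating steps +3, +2, +3, +2, …, so 11, 14, 16, 19, 21 → 24.
Putting it together: (64, N, 24).

(64, N, 24)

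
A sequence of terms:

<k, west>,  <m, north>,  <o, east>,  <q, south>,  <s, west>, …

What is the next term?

Letter goes k, m, o, q, s → u (letters move forward 2 places in the alphabet).
For the direction, repeats west → north → east → south: west, north, east, south, west → north.
Combining the parts gives <u, north>.

<u, north>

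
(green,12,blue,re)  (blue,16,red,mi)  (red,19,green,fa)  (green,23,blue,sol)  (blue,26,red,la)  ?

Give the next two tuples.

First colour: green, blue, red, green, blue → red → green (repeats green → blue → red).
Second component goes 12, 16, 19, 23, 26 → 30 → 33 (alternating steps +4, +3, +4, +3, …).
For the second colour, repeats blue → red → green: blue, red, green, blue, red → green → blue.
Note — runs through the solfège scale do→ti: re, mi, fa, sol, la → ti → do.
Putting the parts together: (red,30,green,ti) and then (green,33,blue,do).

(red,30,green,ti), (green,33,blue,do)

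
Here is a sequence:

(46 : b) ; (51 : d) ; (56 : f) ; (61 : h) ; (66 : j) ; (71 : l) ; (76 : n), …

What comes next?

First entry goes 46, 51, 56, 61, 66, 71, 76 → 81 (+5 each step).
Letter: b, d, f, h, j, l, n → p (letters move forward 2 places in the alphabet).
Putting it together: (81 : p).

(81 : p)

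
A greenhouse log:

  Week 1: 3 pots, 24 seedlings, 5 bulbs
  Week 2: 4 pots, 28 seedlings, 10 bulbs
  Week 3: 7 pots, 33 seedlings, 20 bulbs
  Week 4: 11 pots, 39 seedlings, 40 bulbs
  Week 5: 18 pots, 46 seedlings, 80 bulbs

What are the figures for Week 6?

29 pots, 54 seedlings, 160 bulbs

Pots: each term is the sum of the two before it, so 3, 4, 7, 11, 18 → 29.
For the seedlings, differences are 4, 5, 6, … (increasing by 1 each time): 24, 28, 33, 39, 46 → 54.
Bulbs — ×2 each step: 5, 10, 20, 40, 80 → 160.
So the next record is 29 pots, 54 seedlings, 160 bulbs.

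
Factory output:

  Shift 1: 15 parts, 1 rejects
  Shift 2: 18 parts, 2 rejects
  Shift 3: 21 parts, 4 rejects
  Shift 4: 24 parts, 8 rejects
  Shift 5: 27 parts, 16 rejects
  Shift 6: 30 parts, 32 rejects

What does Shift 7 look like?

Parts: 15, 18, 21, 24, 27, 30 → 33 (+3 each step).
For the rejects, ×2 each step: 1, 2, 4, 8, 16, 32 → 64.
So the next line is 33 parts, 64 rejects.

33 parts, 64 rejects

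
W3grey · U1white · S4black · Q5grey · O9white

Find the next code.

M14black

Letter goes W, U, S, Q, O → M (letters move back 2 places in the alphabet).
Second component: each term is the sum of the two before it, so 3, 1, 4, 5, 9 → 14.
Shade: grey, white, black, grey, white → black (repeats grey → white → black).
Putting it together: M14black.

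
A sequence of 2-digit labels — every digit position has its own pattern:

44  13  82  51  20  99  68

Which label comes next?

First digit — −3 each step, mod 10: 4, 1, 8, 5, 2, 9, 6 → 3.
Second digit — −1 each step, mod 10: 4, 3, 2, 1, 0, 9, 8 → 7.
Putting it together: 37.

37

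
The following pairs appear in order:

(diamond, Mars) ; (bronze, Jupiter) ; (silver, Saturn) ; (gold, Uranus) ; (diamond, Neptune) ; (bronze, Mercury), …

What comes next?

Rank — repeats diamond → bronze → silver → gold: diamond, bronze, silver, gold, diamond, bronze → silver.
Planet: runs through the planets Mercury→Neptune, so Mars, Jupiter, Saturn, Uranus, Neptune, Mercury → Venus.
Putting it together: (silver, Venus).

(silver, Venus)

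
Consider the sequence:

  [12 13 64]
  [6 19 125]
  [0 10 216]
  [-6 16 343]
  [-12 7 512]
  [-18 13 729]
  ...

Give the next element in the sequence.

[-24 4 1000]

For the first component, −6 each step: 12, 6, 0, -6, -12, -18 → -24.
Second component: alternating steps +6, −9, +6, −9, …, so 13, 19, 10, 16, 7, 13 → 4.
Third component: perfect cubes: 4³, 5³, 6³, …, so 64, 125, 216, 343, 512, 729 → 1000.
Putting it together: [-24 4 1000].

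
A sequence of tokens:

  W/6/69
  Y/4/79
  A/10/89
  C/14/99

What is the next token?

E/24/109

Letter: letters move forward 2 places in the alphabet, wrapping Z→A, so W, Y, A, C → E.
Second component: 6, 4, 10, 14 → 24 (each term is the sum of the two before it).
Third component: +10 each step; 69, 79, 89, 99 → 109.
Combining the parts gives E/24/109.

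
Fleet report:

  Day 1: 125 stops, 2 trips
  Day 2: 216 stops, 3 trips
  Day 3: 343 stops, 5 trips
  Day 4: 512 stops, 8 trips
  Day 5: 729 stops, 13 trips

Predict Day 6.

Stops goes 125, 216, 343, 512, 729 → 1000 (perfect cubes: 5³, 6³, 7³, …).
Trips: each term is the sum of the two before it, so 2, 3, 5, 8, 13 → 21.
Putting it together: 1000 stops, 21 trips.

1000 stops, 21 trips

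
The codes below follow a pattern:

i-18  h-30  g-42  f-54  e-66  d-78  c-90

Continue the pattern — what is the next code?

Letter: i, h, g, f, e, d, c → b (letters move back 1 place in the alphabet).
Second component goes 18, 30, 42, 54, 66, 78, 90 → 102 (+12 each step).
Combining the parts gives b-102.

b-102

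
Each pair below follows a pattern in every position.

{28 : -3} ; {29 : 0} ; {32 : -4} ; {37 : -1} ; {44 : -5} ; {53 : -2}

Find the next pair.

First part: differences are 1, 3, 5, … (increasing by 2 each time), so 28, 29, 32, 37, 44, 53 → 64.
Second part goes -3, 0, -4, -1, -5, -2 → -6 (alternating steps +3, −4, +3, −4, …).
So the next pair is {64 : -6}.

{64 : -6}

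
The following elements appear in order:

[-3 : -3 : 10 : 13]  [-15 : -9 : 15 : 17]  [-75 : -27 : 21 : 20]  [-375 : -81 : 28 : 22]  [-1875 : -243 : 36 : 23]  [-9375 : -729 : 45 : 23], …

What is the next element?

[-46875 : -2187 : 55 : 22]

For the first component, ×5 each step: -3, -15, -75, -375, -1875, -9375 → -46875.
For the second component, ×3 each step: -3, -9, -27, -81, -243, -729 → -2187.
Third component: 10, 15, 21, 28, 36, 45 → 55 (differences are 5, 6, 7, … (increasing by 1 each time)).
Fourth component: differences are 4, 3, 2, … (decreasing by 1 each time), so 13, 17, 20, 22, 23, 23 → 22.
Putting it together: [-46875 : -2187 : 55 : 22].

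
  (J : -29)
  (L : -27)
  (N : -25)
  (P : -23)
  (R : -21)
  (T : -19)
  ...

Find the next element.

Letter — letters move forward 2 places in the alphabet: J, L, N, P, R, T → V.
Second component: +2 each step, so -29, -27, -25, -23, -21, -19 → -17.
Putting it together: (V : -17).

(V : -17)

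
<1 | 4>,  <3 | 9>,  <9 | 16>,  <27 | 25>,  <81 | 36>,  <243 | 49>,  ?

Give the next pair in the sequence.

<729 | 64>

First entry: 1, 3, 9, 27, 81, 243 → 729 (×3 each step).
Second entry — perfect squares: 2², 3², 4², …: 4, 9, 16, 25, 36, 49 → 64.
Putting it together: <729 | 64>.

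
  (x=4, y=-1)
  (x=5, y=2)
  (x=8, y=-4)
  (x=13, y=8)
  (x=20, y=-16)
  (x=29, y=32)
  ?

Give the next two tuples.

X: differences are 1, 3, 5, … (increasing by 2 each time); 4, 5, 8, 13, 20, 29 → 40 → 53.
Y: ×(-2) each step, so -1, 2, -4, 8, -16, 32 → -64 → 128.
Putting the parts together: (x=40, y=-64) and then (x=53, y=128).

(x=40, y=-64), (x=53, y=128)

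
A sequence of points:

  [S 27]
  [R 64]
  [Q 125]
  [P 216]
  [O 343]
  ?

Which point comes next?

[N 512]

Letter — letters move back 1 place in the alphabet: S, R, Q, P, O → N.
Second value: 27, 64, 125, 216, 343 → 512 (perfect cubes: 3³, 4³, 5³, …).
Combining the parts gives [N 512].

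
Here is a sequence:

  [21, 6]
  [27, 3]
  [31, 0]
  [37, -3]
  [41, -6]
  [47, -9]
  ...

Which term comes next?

For the first value, alternating steps +6, +4, +6, +4, …: 21, 27, 31, 37, 41, 47 → 51.
Second value: −3 each step; 6, 3, 0, -3, -6, -9 → -12.
Combining the parts gives [51, -12].

[51, -12]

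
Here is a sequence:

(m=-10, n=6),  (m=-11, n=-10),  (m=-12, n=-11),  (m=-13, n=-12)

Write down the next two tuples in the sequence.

(m=-14, n=-13), (m=-15, n=-14)

M: −1 each step; -10, -11, -12, -13 → -14 → -15.
For the n, always the previous value of the m: 6, -10, -11, -12 → -13 → -14.
Putting the parts together: (m=-14, n=-13) and then (m=-15, n=-14).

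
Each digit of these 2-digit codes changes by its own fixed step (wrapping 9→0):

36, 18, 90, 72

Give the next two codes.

54 then 36

First digit: −2 each step, mod 10; 3, 1, 9, 7 → 5 → 3.
Second digit goes 6, 8, 0, 2 → 4 → 6 (+2 each step, mod 10).
So the next two codes are 54 and 36.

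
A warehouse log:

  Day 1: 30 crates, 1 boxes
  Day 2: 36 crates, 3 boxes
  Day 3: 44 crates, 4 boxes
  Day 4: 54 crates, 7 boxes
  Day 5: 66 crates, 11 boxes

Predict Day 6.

Crates: differences are 6, 8, 10, … (increasing by 2 each time), so 30, 36, 44, 54, 66 → 80.
Boxes goes 1, 3, 4, 7, 11 → 18 (each term is the sum of the two before it).
So the next line is 80 crates, 18 boxes.

80 crates, 18 boxes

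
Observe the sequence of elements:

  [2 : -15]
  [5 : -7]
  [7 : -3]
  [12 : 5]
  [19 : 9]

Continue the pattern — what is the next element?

First coordinate: each term is the sum of the two before it; 2, 5, 7, 12, 19 → 31.
Second coordinate: alternating steps +8, +4, +8, +4, …; -15, -7, -3, 5, 9 → 17.
Combining the parts gives [31 : 17].

[31 : 17]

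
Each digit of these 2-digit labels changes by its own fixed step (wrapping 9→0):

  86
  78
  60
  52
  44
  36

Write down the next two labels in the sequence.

28, 10

First digit: −1 each step, mod 10, so 8, 7, 6, 5, 4, 3 → 2 → 1.
Second digit goes 6, 8, 0, 2, 4, 6 → 8 → 0 (+2 each step, mod 10).
Putting the parts together: 28 and then 10.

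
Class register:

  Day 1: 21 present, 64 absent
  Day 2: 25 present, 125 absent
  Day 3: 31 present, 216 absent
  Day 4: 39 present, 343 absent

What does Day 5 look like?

Present — differences are 4, 6, 8, … (increasing by 2 each time): 21, 25, 31, 39 → 49.
Absent: perfect cubes: 4³, 5³, 6³, …, so 64, 125, 216, 343 → 512.
Putting it together: 49 present, 512 absent.

49 present, 512 absent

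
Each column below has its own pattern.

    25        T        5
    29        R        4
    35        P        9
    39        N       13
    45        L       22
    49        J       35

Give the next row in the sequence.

55  H  57

First component: 25, 29, 35, 39, 45, 49 → 55 (alternating steps +4, +6, +4, +6, …).
Letter: letters move back 2 places in the alphabet; T, R, P, N, L, J → H.
Third component goes 5, 4, 9, 13, 22, 35 → 57 (each term is the sum of the two before it).
Putting it together: 55  H  57.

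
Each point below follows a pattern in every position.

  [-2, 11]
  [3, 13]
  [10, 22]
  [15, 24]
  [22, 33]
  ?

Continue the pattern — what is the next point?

[27, 35]

First component: alternating steps +5, +7, +5, +7, …; -2, 3, 10, 15, 22 → 27.
Second component goes 11, 13, 22, 24, 33 → 35 (alternating steps +2, +9, +2, +9, …).
So the next point is [27, 35].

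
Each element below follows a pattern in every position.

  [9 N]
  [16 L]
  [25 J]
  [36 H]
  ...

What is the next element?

[49 F]

First coordinate — perfect squares: 3², 4², 5², …: 9, 16, 25, 36 → 49.
Letter: letters move back 2 places in the alphabet; N, L, J, H → F.
Putting it together: [49 F].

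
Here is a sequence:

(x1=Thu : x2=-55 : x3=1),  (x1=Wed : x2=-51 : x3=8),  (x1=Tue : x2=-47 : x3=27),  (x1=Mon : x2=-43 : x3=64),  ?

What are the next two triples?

(x1=Sun : x2=-39 : x3=125), (x1=Sat : x2=-35 : x3=216)

X1: runs backward through the weekdays Mon→Sun; Thu, Wed, Tue, Mon → Sun → Sat.
X2: +4 each step; -55, -51, -47, -43 → -39 → -35.
X3: perfect cubes: 1³, 2³, 3³, …, so 1, 8, 27, 64 → 125 → 216.
Putting the parts together: (x1=Sun : x2=-39 : x3=125) and then (x1=Sat : x2=-35 : x3=216).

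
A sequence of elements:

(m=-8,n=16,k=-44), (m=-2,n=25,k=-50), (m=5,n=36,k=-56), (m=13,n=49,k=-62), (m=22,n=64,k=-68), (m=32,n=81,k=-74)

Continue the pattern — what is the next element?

(m=43,n=100,k=-80)

For the m, differences are 6, 7, 8, … (increasing by 1 each time): -8, -2, 5, 13, 22, 32 → 43.
N goes 16, 25, 36, 49, 64, 81 → 100 (perfect squares: 4², 5², 6², …).
K: −6 each step, so -44, -50, -56, -62, -68, -74 → -80.
So the next element is (m=43,n=100,k=-80).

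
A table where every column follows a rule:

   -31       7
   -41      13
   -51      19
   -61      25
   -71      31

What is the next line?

First component goes -31, -41, -51, -61, -71 → -81 (−10 each step).
Second component: +6 each step, so 7, 13, 19, 25, 31 → 37.
Combining the parts gives -81  37.

-81  37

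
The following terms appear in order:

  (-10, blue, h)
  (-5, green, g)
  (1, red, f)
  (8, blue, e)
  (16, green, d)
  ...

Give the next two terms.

(25, red, c), (35, blue, b)

First slot: differences are 5, 6, 7, … (increasing by 1 each time); -10, -5, 1, 8, 16 → 25 → 35.
For the colour, repeats blue → green → red: blue, green, red, blue, green → red → blue.
Letter — letters move back 1 place in the alphabet: h, g, f, e, d → c → b.
So the next two terms are (25, red, c) and (35, blue, b).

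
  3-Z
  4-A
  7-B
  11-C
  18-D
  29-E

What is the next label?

47-F

First component: each term is the sum of the two before it, so 3, 4, 7, 11, 18, 29 → 47.
Letter: Z, A, B, C, D, E → F (letters move forward 1 place in the alphabet, wrapping Z→A).
So the next label is 47-F.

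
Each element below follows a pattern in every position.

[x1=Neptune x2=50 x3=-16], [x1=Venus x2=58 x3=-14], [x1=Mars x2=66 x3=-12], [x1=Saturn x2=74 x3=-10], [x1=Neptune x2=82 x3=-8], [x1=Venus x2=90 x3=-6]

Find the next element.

X1: repeats Neptune → Venus → Mars → Saturn; Neptune, Venus, Mars, Saturn, Neptune, Venus → Mars.
For the x2, +8 each step: 50, 58, 66, 74, 82, 90 → 98.
For the x3, +2 each step: -16, -14, -12, -10, -8, -6 → -4.
Combining the parts gives [x1=Mars x2=98 x3=-4].

[x1=Mars x2=98 x3=-4]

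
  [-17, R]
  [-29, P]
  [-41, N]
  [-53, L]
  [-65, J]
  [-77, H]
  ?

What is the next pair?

First value: -17, -29, -41, -53, -65, -77 → -89 (−12 each step).
Letter: letters move back 2 places in the alphabet, so R, P, N, L, J, H → F.
So the next pair is [-89, F].

[-89, F]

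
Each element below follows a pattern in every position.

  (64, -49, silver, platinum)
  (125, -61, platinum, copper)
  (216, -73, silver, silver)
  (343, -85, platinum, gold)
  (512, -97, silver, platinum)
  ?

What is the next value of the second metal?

copper

Second metal: repeats platinum → copper → silver → gold; platinum, copper, silver, gold, platinum → copper.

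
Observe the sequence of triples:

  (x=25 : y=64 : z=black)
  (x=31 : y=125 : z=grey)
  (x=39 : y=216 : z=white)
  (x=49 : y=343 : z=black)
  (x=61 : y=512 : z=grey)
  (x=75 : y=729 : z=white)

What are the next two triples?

X — differences are 6, 8, 10, … (increasing by 2 each time): 25, 31, 39, 49, 61, 75 → 91 → 109.
Y: perfect cubes: 4³, 5³, 6³, …, so 64, 125, 216, 343, 512, 729 → 1000 → 1331.
For the z, repeats black → grey → white: black, grey, white, black, grey, white → black → grey.
Putting the parts together: (x=91 : y=1000 : z=black) and then (x=109 : y=1331 : z=grey).

(x=91 : y=1000 : z=black), (x=109 : y=1331 : z=grey)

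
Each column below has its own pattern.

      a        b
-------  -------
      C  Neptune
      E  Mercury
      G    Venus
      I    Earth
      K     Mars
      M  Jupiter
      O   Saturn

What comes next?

Column a: C, E, G, I, K, M, O → Q (letters move forward 2 places in the alphabet).
Column b goes Neptune, Mercury, Venus, Earth, Mars, Jupiter, Saturn → Uranus (runs through the planets Mercury→Neptune).
So the next line is Q  Uranus.

Q  Uranus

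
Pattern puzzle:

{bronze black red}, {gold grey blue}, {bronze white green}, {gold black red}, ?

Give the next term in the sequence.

{bronze grey blue}

For the rank, alternates bronze ↔ gold: bronze, gold, bronze, gold → bronze.
Shade: repeats black → grey → white; black, grey, white, black → grey.
For the colour, repeats red → blue → green: red, blue, green, red → blue.
So the next term is {bronze grey blue}.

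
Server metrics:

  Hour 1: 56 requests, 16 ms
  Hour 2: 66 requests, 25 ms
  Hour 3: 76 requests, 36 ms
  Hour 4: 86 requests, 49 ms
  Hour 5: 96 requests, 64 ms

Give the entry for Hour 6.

Requests: +10 each step; 56, 66, 76, 86, 96 → 106.
Ms: perfect squares: 4², 5², 6², …; 16, 25, 36, 49, 64 → 81.
So the next record is 106 requests, 81 ms.

106 requests, 81 ms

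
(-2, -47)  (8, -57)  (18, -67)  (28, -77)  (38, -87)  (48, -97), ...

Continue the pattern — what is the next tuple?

(58, -107)

First component: +10 each step; -2, 8, 18, 28, 38, 48 → 58.
Second component: −10 each step; -47, -57, -67, -77, -87, -97 → -107.
Putting it together: (58, -107).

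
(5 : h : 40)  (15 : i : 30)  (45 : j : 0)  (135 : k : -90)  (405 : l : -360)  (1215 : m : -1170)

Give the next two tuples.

(3645 : n : -3600), (10935 : o : -10890)

First component goes 5, 15, 45, 135, 405, 1215 → 3645 → 10935 (×3 each step).
Letter goes h, i, j, k, l, m → n → o (letters move forward 1 place in the alphabet).
Third component: together with the first component always sums to 45; 40, 30, 0, -90, -360, -1170 → -3600 → -10890.
So the next two tuples are (3645 : n : -3600) and (10935 : o : -10890).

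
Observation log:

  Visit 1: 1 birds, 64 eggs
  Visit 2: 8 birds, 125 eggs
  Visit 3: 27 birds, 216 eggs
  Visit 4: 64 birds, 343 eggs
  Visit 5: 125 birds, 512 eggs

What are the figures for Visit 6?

216 birds, 729 eggs

Birds: 1, 8, 27, 64, 125 → 216 (perfect cubes: 1³, 2³, 3³, …).
Eggs: perfect cubes: 4³, 5³, 6³, …; 64, 125, 216, 343, 512 → 729.
Putting it together: 216 birds, 729 eggs.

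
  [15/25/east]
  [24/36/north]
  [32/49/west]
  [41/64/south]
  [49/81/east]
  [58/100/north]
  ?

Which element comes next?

[66/121/west]

First value goes 15, 24, 32, 41, 49, 58 → 66 (alternating steps +9, +8, +9, +8, …).
Second value: perfect squares: 5², 6², 7², …; 25, 36, 49, 64, 81, 100 → 121.
Direction: repeats east → north → west → south; east, north, west, south, east, north → west.
So the next element is [66/121/west].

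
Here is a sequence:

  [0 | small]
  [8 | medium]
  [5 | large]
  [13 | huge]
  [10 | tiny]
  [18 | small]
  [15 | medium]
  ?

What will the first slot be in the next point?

23

First slot — alternating steps +8, −3, +8, −3, …: 0, 8, 5, 13, 10, 18, 15 → 23.
Size goes small, medium, large, huge, tiny, small, medium → large (repeats small → medium → large → huge → tiny).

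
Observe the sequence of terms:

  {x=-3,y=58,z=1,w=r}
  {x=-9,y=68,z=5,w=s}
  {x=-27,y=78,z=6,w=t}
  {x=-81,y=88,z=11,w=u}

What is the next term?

{x=-243,y=98,z=17,w=v}

X: -3, -9, -27, -81 → -243 (×3 each step).
For the y, +10 each step: 58, 68, 78, 88 → 98.
Z — each term is the sum of the two before it: 1, 5, 6, 11 → 17.
W: r, s, t, u → v (letters move forward 1 place in the alphabet).
Combining the parts gives {x=-243,y=98,z=17,w=v}.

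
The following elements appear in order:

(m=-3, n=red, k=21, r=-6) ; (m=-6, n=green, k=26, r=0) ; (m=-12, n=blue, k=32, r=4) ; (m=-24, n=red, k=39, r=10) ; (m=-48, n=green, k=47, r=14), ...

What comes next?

(m=-96, n=blue, k=56, r=20)

M goes -3, -6, -12, -24, -48 → -96 (×2 each step).
N — repeats red → green → blue: red, green, blue, red, green → blue.
K: 21, 26, 32, 39, 47 → 56 (differences are 5, 6, 7, … (increasing by 1 each time)).
R — alternating steps +6, +4, +6, +4, …: -6, 0, 4, 10, 14 → 20.
Putting it together: (m=-96, n=blue, k=56, r=20).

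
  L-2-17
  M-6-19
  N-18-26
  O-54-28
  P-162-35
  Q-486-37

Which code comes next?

R-1458-44

Letter — letters move forward 1 place in the alphabet: L, M, N, O, P, Q → R.
Second component: 2, 6, 18, 54, 162, 486 → 1458 (×3 each step).
Third component: alternating steps +2, +7, +2, +7, …, so 17, 19, 26, 28, 35, 37 → 44.
Combining the parts gives R-1458-44.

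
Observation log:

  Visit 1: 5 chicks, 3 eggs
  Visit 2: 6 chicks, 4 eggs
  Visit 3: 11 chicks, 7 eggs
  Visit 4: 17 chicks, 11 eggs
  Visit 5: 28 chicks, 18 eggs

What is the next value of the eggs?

Eggs: each term is the sum of the two before it; 3, 4, 7, 11, 18 → 29.

29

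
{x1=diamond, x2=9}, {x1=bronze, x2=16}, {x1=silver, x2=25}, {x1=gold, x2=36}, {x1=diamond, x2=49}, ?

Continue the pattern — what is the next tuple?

X1: repeats diamond → bronze → silver → gold, so diamond, bronze, silver, gold, diamond → bronze.
X2 goes 9, 16, 25, 36, 49 → 64 (perfect squares: 3², 4², 5², …).
Putting it together: {x1=bronze, x2=64}.

{x1=bronze, x2=64}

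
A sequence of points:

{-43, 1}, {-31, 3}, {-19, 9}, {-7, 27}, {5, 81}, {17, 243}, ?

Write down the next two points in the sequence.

{29, 729}, {41, 2187}

First entry: +12 each step, so -43, -31, -19, -7, 5, 17 → 29 → 41.
Second entry: 1, 3, 9, 27, 81, 243 → 729 → 2187 (×3 each step).
Putting the parts together: {29, 729} and then {41, 2187}.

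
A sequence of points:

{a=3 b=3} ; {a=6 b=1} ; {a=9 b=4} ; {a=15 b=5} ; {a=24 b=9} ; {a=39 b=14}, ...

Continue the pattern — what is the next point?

{a=63 b=23}

A: 3, 6, 9, 15, 24, 39 → 63 (each term is the sum of the two before it).
B: each term is the sum of the two before it; 3, 1, 4, 5, 9, 14 → 23.
Combining the parts gives {a=63 b=23}.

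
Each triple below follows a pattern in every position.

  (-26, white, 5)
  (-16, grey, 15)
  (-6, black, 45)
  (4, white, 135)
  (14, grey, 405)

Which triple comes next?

(24, black, 1215)

First part: +10 each step, so -26, -16, -6, 4, 14 → 24.
Shade: repeats white → grey → black; white, grey, black, white, grey → black.
For the third part, ×3 each step: 5, 15, 45, 135, 405 → 1215.
Combining the parts gives (24, black, 1215).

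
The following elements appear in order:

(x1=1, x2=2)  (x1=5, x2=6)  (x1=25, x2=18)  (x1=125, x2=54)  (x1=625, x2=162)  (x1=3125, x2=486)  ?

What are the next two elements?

(x1=15625, x2=1458), (x1=78125, x2=4374)

X1: ×5 each step; 1, 5, 25, 125, 625, 3125 → 15625 → 78125.
X2: ×3 each step; 2, 6, 18, 54, 162, 486 → 1458 → 4374.
So the next two elements are (x1=15625, x2=1458) and (x1=78125, x2=4374).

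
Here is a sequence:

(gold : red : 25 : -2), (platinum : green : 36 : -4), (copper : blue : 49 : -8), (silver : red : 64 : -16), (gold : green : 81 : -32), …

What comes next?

(platinum : blue : 100 : -64)

Metal goes gold, platinum, copper, silver, gold → platinum (repeats gold → platinum → copper → silver).
Colour: repeats red → green → blue; red, green, blue, red, green → blue.
For the third value, perfect squares: 5², 6², 7², …: 25, 36, 49, 64, 81 → 100.
Fourth value — ×2 each step: -2, -4, -8, -16, -32 → -64.
Putting it together: (platinum : blue : 100 : -64).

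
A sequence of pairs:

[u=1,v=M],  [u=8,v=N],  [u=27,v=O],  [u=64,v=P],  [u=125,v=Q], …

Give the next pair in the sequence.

U: perfect cubes: 1³, 2³, 3³, …; 1, 8, 27, 64, 125 → 216.
V: letters move forward 1 place in the alphabet, so M, N, O, P, Q → R.
Putting it together: [u=216,v=R].

[u=216,v=R]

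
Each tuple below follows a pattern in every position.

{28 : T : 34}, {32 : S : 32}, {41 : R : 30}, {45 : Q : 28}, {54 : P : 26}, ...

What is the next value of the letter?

O

Letter goes T, S, R, Q, P → O (letters move back 1 place in the alphabet).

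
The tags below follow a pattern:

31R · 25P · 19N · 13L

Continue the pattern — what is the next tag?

7J

First component: −6 each step; 31, 25, 19, 13 → 7.
Letter: R, P, N, L → J (letters move back 2 places in the alphabet).
So the next tag is 7J.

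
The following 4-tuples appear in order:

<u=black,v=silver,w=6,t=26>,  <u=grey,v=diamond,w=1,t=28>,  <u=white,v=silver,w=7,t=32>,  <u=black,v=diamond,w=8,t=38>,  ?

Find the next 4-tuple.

U — repeats black → grey → white: black, grey, white, black → grey.
V: alternates silver ↔ diamond, so silver, diamond, silver, diamond → silver.
For the w, each term is the sum of the two before it: 6, 1, 7, 8 → 15.
T: differences are 2, 4, 6, … (increasing by 2 each time), so 26, 28, 32, 38 → 46.
Combining the parts gives <u=grey,v=silver,w=15,t=46>.

<u=grey,v=silver,w=15,t=46>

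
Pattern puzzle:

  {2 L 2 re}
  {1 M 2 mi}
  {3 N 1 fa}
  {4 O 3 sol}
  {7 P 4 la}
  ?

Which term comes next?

{11 Q 7 ti}

First component: each term is the sum of the two before it, so 2, 1, 3, 4, 7 → 11.
Letter: letters move forward 1 place in the alphabet, so L, M, N, O, P → Q.
Third component: 2, 2, 1, 3, 4 → 7 (always the previous value of the first component).
For the note, runs through the solfège scale do→ti: re, mi, fa, sol, la → ti.
Putting it together: {11 Q 7 ti}.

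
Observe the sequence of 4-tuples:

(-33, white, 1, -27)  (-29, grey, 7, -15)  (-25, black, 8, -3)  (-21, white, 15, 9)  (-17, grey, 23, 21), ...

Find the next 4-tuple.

First entry: +4 each step, so -33, -29, -25, -21, -17 → -13.
Shade — repeats white → grey → black: white, grey, black, white, grey → black.
Third entry — each term is the sum of the two before it: 1, 7, 8, 15, 23 → 38.
Fourth entry: +12 each step, so -27, -15, -3, 9, 21 → 33.
Combining the parts gives (-13, black, 38, 33).

(-13, black, 38, 33)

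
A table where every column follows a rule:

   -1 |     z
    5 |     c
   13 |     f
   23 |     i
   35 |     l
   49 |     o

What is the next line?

65  r

First component: differences are 6, 8, 10, … (increasing by 2 each time); -1, 5, 13, 23, 35, 49 → 65.
Letter goes z, c, f, i, l, o → r (letters move forward 3 places in the alphabet, wrapping Z→A).
So the next line is 65  r.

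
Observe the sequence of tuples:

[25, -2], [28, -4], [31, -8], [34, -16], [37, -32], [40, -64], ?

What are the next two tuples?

[43, -128], [46, -256]

First part goes 25, 28, 31, 34, 37, 40 → 43 → 46 (+3 each step).
Second part — ×2 each step: -2, -4, -8, -16, -32, -64 → -128 → -256.
So the next two tuples are [43, -128] and [46, -256].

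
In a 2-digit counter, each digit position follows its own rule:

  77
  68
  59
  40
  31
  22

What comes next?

First digit goes 7, 6, 5, 4, 3, 2 → 1 (−1 each step, mod 10).
Second digit goes 7, 8, 9, 0, 1, 2 → 3 (+1 each step, mod 10).
So the next token is 13.

13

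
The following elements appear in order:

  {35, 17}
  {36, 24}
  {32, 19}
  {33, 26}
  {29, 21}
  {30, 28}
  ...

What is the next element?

{26, 23}

For the first entry, alternating steps +1, −4, +1, −4, …: 35, 36, 32, 33, 29, 30 → 26.
Second entry: 17, 24, 19, 26, 21, 28 → 23 (alternating steps +7, −5, +7, −5, …).
Combining the parts gives {26, 23}.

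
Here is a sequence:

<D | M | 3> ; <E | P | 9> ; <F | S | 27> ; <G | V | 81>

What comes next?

<H | Y | 243>

First letter goes D, E, F, G → H (letters move forward 1 place in the alphabet).
Second letter goes M, P, S, V → Y (letters move forward 3 places in the alphabet).
Third part — ×3 each step: 3, 9, 27, 81 → 243.
Combining the parts gives <H | Y | 243>.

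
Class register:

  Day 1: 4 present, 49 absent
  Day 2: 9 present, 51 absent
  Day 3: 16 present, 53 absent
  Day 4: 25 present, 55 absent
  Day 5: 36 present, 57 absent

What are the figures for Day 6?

Present: perfect squares: 2², 3², 4², …, so 4, 9, 16, 25, 36 → 49.
Absent: +2 each step, so 49, 51, 53, 55, 57 → 59.
Combining the parts gives 49 present, 59 absent.

49 present, 59 absent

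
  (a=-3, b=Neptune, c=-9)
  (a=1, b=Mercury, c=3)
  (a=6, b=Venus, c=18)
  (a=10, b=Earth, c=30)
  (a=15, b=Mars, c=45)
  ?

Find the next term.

(a=19, b=Jupiter, c=57)

A goes -3, 1, 6, 10, 15 → 19 (alternating steps +4, +5, +4, +5, …).
B: Neptune, Mercury, Venus, Earth, Mars → Jupiter (runs through the planets Mercury→Neptune).
C: always 3 × the a, so -9, 3, 18, 30, 45 → 57.
Combining the parts gives (a=19, b=Jupiter, c=57).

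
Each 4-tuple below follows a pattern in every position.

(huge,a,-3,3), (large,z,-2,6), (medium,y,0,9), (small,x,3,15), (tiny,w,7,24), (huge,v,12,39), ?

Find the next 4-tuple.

Size: huge, large, medium, small, tiny, huge → large (repeats huge → large → medium → small → tiny).
Letter: letters move back 1 place in the alphabet, wrapping A→Z; a, z, y, x, w, v → u.
Third slot: differences are 1, 2, 3, … (increasing by 1 each time), so -3, -2, 0, 3, 7, 12 → 18.
Fourth slot goes 3, 6, 9, 15, 24, 39 → 63 (each term is the sum of the two before it).
Combining the parts gives (large,u,18,63).

(large,u,18,63)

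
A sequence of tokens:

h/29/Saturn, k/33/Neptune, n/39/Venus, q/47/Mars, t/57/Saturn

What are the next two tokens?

Letter — letters move forward 3 places in the alphabet: h, k, n, q, t → w → z.
Second component: 29, 33, 39, 47, 57 → 69 → 83 (differences are 4, 6, 8, … (increasing by 2 each time)).
For the planet, repeats Saturn → Neptune → Venus → Mars: Saturn, Neptune, Venus, Mars, Saturn → Neptune → Venus.
Putting the parts together: w/69/Neptune and then z/83/Venus.

w/69/Neptune, z/83/Venus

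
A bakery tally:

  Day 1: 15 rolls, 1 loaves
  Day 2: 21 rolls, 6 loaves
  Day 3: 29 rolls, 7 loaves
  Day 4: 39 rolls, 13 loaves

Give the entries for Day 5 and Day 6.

51 rolls, 20 loaves; 65 rolls, 33 loaves

Rolls goes 15, 21, 29, 39 → 51 → 65 (differences are 6, 8, 10, … (increasing by 2 each time)).
Loaves: each term is the sum of the two before it, so 1, 6, 7, 13 → 20 → 33.
Putting the parts together: 51 rolls, 20 loaves and then 65 rolls, 33 loaves.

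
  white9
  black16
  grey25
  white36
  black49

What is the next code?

Shade: white, black, grey, white, black → grey (repeats white → black → grey).
For the second component, perfect squares: 3², 4², 5², …: 9, 16, 25, 36, 49 → 64.
Combining the parts gives grey64.

grey64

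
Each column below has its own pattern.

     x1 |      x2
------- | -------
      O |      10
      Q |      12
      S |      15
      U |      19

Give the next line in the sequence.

W  24

Column x1 — letters move forward 2 places in the alphabet: O, Q, S, U → W.
Column x2 — differences are 2, 3, 4, … (increasing by 1 each time): 10, 12, 15, 19 → 24.
Combining the parts gives W  24.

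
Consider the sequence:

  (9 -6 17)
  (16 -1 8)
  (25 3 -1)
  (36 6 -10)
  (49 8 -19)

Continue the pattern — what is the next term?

First part: 9, 16, 25, 36, 49 → 64 (perfect squares: 3², 4², 5², …).
Second part: differences are 5, 4, 3, … (decreasing by 1 each time); -6, -1, 3, 6, 8 → 9.
For the third part, −9 each step: 17, 8, -1, -10, -19 → -28.
Combining the parts gives (64 9 -28).

(64 9 -28)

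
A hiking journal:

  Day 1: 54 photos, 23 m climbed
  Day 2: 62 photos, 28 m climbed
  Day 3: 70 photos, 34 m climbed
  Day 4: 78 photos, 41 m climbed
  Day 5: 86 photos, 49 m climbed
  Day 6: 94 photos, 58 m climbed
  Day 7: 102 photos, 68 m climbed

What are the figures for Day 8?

110 photos, 79 m climbed

Photos: +8 each step, so 54, 62, 70, 78, 86, 94, 102 → 110.
M climbed — differences are 5, 6, 7, … (increasing by 1 each time): 23, 28, 34, 41, 49, 58, 68 → 79.
So the next record is 110 photos, 79 m climbed.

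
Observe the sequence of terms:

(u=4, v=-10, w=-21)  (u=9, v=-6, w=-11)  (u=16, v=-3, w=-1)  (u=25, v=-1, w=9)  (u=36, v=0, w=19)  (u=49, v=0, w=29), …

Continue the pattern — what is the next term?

(u=64, v=-1, w=39)

U: perfect squares: 2², 3², 4², …; 4, 9, 16, 25, 36, 49 → 64.
V — differences are 4, 3, 2, … (decreasing by 1 each time): -10, -6, -3, -1, 0, 0 → -1.
W: +10 each step; -21, -11, -1, 9, 19, 29 → 39.
Combining the parts gives (u=64, v=-1, w=39).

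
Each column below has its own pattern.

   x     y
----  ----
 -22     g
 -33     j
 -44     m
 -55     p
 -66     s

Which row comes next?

Column x — −11 each step: -22, -33, -44, -55, -66 → -77.
Column y: letters move forward 3 places in the alphabet; g, j, m, p, s → v.
Combining the parts gives -77  v.

-77  v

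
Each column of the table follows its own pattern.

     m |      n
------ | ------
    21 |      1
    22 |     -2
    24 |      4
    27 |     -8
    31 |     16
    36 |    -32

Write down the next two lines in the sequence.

42  64; 49  -128

Column m: differences are 1, 2, 3, … (increasing by 1 each time), so 21, 22, 24, 27, 31, 36 → 42 → 49.
Column n goes 1, -2, 4, -8, 16, -32 → 64 → -128 (×(-2) each step).
Putting the parts together: 42  64 and then 49  -128.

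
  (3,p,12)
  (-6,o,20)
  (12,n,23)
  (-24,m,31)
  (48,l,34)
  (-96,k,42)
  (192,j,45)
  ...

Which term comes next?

First coordinate: ×(-2) each step, so 3, -6, 12, -24, 48, -96, 192 → -384.
Letter: p, o, n, m, l, k, j → i (letters move back 1 place in the alphabet).
Third coordinate: alternating steps +8, +3, +8, +3, …, so 12, 20, 23, 31, 34, 42, 45 → 53.
Putting it together: (-384,i,53).

(-384,i,53)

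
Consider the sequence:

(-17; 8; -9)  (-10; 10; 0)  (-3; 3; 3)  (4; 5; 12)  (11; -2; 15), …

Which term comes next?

(18; 0; 24)

First entry: +7 each step, so -17, -10, -3, 4, 11 → 18.
Second entry: 8, 10, 3, 5, -2 → 0 (alternating steps +2, −7, +2, −7, …).
Third entry goes -9, 0, 3, 12, 15 → 24 (alternating steps +9, +3, +9, +3, …).
So the next term is (18; 0; 24).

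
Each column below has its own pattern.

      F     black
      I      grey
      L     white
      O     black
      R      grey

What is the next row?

Letter goes F, I, L, O, R → U (letters move forward 3 places in the alphabet).
Shade: black, grey, white, black, grey → white (repeats black → grey → white).
Combining the parts gives U  white.

U  white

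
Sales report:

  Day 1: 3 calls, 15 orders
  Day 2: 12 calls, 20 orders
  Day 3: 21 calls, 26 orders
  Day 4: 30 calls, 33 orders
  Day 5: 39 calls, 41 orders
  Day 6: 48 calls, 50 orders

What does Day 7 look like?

57 calls, 60 orders

Calls: +9 each step; 3, 12, 21, 30, 39, 48 → 57.
Orders goes 15, 20, 26, 33, 41, 50 → 60 (differences are 5, 6, 7, … (increasing by 1 each time)).
So the next line is 57 calls, 60 orders.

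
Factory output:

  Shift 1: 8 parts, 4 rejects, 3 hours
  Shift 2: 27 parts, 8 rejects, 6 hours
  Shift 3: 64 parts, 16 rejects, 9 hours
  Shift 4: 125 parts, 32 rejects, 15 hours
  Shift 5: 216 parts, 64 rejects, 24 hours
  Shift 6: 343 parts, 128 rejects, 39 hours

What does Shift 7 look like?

512 parts, 256 rejects, 63 hours

Parts goes 8, 27, 64, 125, 216, 343 → 512 (perfect cubes: 2³, 3³, 4³, …).
Rejects: 4, 8, 16, 32, 64, 128 → 256 (×2 each step).
Hours: each term is the sum of the two before it; 3, 6, 9, 15, 24, 39 → 63.
So the next row is 512 parts, 256 rejects, 63 hours.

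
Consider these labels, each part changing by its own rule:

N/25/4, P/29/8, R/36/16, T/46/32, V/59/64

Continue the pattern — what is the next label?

X/75/128

For the letter, letters move forward 2 places in the alphabet: N, P, R, T, V → X.
Second component: 25, 29, 36, 46, 59 → 75 (differences are 4, 7, 10, … (increasing by 3 each time)).
Third component: ×2 each step, so 4, 8, 16, 32, 64 → 128.
So the next label is X/75/128.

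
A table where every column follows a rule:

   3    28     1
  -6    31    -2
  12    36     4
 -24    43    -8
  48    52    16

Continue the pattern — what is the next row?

First component: 3, -6, 12, -24, 48 → -96 (×(-2) each step).
Second component: differences are 3, 5, 7, … (increasing by 2 each time); 28, 31, 36, 43, 52 → 63.
For the third component, ×(-2) each step: 1, -2, 4, -8, 16 → -32.
Putting it together: -96  63  -32.

-96  63  -32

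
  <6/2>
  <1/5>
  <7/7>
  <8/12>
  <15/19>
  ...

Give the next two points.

<23/31>, <38/50>

First slot: each term is the sum of the two before it; 6, 1, 7, 8, 15 → 23 → 38.
For the second slot, each term is the sum of the two before it: 2, 5, 7, 12, 19 → 31 → 50.
So the next two points are <23/31> and <38/50>.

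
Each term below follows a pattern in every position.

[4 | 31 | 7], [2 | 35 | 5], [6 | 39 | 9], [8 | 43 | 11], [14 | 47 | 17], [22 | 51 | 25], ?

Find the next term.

First component: 4, 2, 6, 8, 14, 22 → 36 (each term is the sum of the two before it).
Second component: +4 each step; 31, 35, 39, 43, 47, 51 → 55.
Third component goes 7, 5, 9, 11, 17, 25 → 39 (always 3 more than the first component).
Putting it together: [36 | 55 | 39].

[36 | 55 | 39]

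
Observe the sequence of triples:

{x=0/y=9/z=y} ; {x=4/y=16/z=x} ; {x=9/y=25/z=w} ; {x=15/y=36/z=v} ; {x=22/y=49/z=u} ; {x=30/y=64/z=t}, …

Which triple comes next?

{x=39/y=81/z=s}

X — differences are 4, 5, 6, … (increasing by 1 each time): 0, 4, 9, 15, 22, 30 → 39.
Y: perfect squares: 3², 4², 5², …, so 9, 16, 25, 36, 49, 64 → 81.
Z: letters move back 1 place in the alphabet, so y, x, w, v, u, t → s.
So the next triple is {x=39/y=81/z=s}.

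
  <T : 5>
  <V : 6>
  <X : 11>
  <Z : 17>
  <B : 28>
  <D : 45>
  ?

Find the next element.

Letter: letters move forward 2 places in the alphabet, wrapping Z→A, so T, V, X, Z, B, D → F.
Second part: each term is the sum of the two before it; 5, 6, 11, 17, 28, 45 → 73.
So the next element is <F : 73>.

<F : 73>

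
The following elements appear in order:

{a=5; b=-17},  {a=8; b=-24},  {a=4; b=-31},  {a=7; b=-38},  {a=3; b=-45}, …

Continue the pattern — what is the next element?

{a=6; b=-52}

A goes 5, 8, 4, 7, 3 → 6 (alternating steps +3, −4, +3, −4, …).
B: −7 each step, so -17, -24, -31, -38, -45 → -52.
Combining the parts gives {a=6; b=-52}.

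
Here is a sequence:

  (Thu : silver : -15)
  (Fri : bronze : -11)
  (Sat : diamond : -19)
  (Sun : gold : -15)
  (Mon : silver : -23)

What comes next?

(Tue : bronze : -19)

Day: runs through the weekdays Mon→Sun; Thu, Fri, Sat, Sun, Mon → Tue.
Rank: silver, bronze, diamond, gold, silver → bronze (repeats silver → bronze → diamond → gold).
Third component: alternating steps +4, −8, +4, −8, …, so -15, -11, -19, -15, -23 → -19.
So the next element is (Tue : bronze : -19).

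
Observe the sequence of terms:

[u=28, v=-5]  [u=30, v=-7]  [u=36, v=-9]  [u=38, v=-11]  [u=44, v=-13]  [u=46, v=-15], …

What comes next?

U: alternating steps +2, +6, +2, +6, …; 28, 30, 36, 38, 44, 46 → 52.
V — −2 each step: -5, -7, -9, -11, -13, -15 → -17.
So the next term is [u=52, v=-17].

[u=52, v=-17]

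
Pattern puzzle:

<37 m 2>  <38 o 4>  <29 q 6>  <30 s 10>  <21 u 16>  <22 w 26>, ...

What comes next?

<13 y 42>

First slot: 37, 38, 29, 30, 21, 22 → 13 (alternating steps +1, −9, +1, −9, …).
Letter: m, o, q, s, u, w → y (letters move forward 2 places in the alphabet).
Third slot: each term is the sum of the two before it; 2, 4, 6, 10, 16, 26 → 42.
Putting it together: <13 y 42>.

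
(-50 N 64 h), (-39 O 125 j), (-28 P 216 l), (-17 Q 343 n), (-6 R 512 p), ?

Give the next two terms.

For the first component, +11 each step: -50, -39, -28, -17, -6 → 5 → 16.
First letter: letters move forward 1 place in the alphabet; N, O, P, Q, R → S → T.
Third component — perfect cubes: 4³, 5³, 6³, …: 64, 125, 216, 343, 512 → 729 → 1000.
Second letter: letters move forward 2 places in the alphabet; h, j, l, n, p → r → t.
Putting the parts together: (5 S 729 r) and then (16 T 1000 t).

(5 S 729 r), (16 T 1000 t)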